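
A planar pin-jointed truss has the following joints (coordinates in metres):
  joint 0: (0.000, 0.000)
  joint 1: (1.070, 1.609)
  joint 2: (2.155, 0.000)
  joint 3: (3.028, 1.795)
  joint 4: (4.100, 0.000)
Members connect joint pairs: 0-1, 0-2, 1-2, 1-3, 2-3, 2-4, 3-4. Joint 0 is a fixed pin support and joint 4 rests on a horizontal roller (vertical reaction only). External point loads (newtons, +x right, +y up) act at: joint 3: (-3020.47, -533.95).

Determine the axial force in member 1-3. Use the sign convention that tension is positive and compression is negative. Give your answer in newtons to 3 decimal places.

-1848.500

N=5 nodes, M=7 members, R=3 reactions → 2N=10, M+R=10
member 0 (0-1): L=1.9323, (cx,cy)=(0.5537,0.8327)
member 1 (0-2): L=2.1550, (cx,cy)=(1.0000,0.0000)
member 2 (1-2): L=1.9406, (cx,cy)=(0.5591,-0.8291)
member 3 (1-3): L=1.9668, (cx,cy)=(0.9955,0.0946)
member 4 (2-3): L=1.9960, (cx,cy)=(0.4374,0.8993)
member 5 (2-4): L=1.9450, (cx,cy)=(1.0000,0.0000)
member 6 (3-4): L=2.0907, (cx,cy)=(0.5127,-0.8585)
solve A·x = −loads:
  F[0-1] = -1755.7443 N (compression)
  F[0-2] = -2048.2364 N (compression)
  F[1-2] = +1552.4850 N (tension)
  F[1-3] = -1848.5003 N (compression)
  F[2-3] = -1431.3333 N (compression)
  F[2-4] = -554.2359 N (compression)
  F[3-4] = +1080.9376 N (tension)
  Rx@0 = +3020.4700 N
  Ry@0 = +1461.9849 N
  Ry@4 = -928.0349 N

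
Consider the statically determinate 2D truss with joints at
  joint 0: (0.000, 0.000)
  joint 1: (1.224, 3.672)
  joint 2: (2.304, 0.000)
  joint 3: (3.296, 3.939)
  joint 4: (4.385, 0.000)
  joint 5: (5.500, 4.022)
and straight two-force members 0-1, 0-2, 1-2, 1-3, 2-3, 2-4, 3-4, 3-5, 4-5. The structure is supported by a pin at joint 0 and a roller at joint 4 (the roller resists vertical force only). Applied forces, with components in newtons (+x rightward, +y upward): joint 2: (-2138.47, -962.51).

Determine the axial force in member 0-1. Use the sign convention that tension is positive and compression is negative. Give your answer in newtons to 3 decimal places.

-481.489

N=6 nodes, M=9 members, R=3 reactions → 2N=12, M+R=12
member 0 (0-1): L=3.8706, (cx,cy)=(0.3162,0.9487)
member 1 (0-2): L=2.3040, (cx,cy)=(1.0000,0.0000)
member 2 (1-2): L=3.8275, (cx,cy)=(0.2822,-0.9594)
member 3 (1-3): L=2.0891, (cx,cy)=(0.9918,0.1278)
member 4 (2-3): L=4.0620, (cx,cy)=(0.2442,0.9697)
member 5 (2-4): L=2.0810, (cx,cy)=(1.0000,0.0000)
member 6 (3-4): L=4.0868, (cx,cy)=(0.2665,-0.9638)
member 7 (3-5): L=2.2056, (cx,cy)=(0.9993,0.0376)
member 8 (4-5): L=4.1737, (cx,cy)=(0.2671,0.9637)
solve A·x = −loads:
  F[0-1] = -481.4891 N (compression)
  F[0-2] = -1986.2098 N (compression)
  F[1-2] = +439.0368 N (tension)
  F[1-3] = -278.4249 N (compression)
  F[2-3] = +558.2154 N (tension)
  F[2-4] = +139.8170 N (tension)
  F[3-4] = -524.7008 N (compression)
  F[3-5] = -0.0000 N (compression)
  F[4-5] = +0.0000 N (tension)
  Rx@0 = +2138.4700 N
  Ry@0 = +456.7807 N
  Ry@4 = +505.7293 N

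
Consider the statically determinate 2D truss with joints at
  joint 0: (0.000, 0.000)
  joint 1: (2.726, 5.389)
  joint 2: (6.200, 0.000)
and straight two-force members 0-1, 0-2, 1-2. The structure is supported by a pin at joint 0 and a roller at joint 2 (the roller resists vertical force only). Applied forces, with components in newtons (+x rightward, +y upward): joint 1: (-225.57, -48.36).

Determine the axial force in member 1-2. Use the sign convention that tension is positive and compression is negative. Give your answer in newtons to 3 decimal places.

207.974

N=3 nodes, M=3 members, R=3 reactions → 2N=6, M+R=6
member 0 (0-1): L=6.0392, (cx,cy)=(0.4514,0.8923)
member 1 (0-2): L=6.2000, (cx,cy)=(1.0000,0.0000)
member 2 (1-2): L=6.4117, (cx,cy)=(0.5418,-0.8405)
solve A·x = −loads:
  F[0-1] = -250.0879 N (compression)
  F[0-2] = -112.6850 N (compression)
  F[1-2] = +207.9744 N (tension)
  Rx@0 = +225.5700 N
  Ry@0 = +223.1612 N
  Ry@2 = -174.8012 N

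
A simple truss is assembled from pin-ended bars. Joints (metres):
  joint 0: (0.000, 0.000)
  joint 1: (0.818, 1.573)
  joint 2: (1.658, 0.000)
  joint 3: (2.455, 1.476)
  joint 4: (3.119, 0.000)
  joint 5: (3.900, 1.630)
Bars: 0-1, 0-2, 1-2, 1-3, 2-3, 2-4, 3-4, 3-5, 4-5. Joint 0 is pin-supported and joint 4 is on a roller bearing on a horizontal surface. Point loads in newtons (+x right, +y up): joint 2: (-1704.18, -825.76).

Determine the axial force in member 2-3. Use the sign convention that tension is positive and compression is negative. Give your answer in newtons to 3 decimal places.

470.511

N=6 nodes, M=9 members, R=3 reactions → 2N=12, M+R=12
member 0 (0-1): L=1.7730, (cx,cy)=(0.4614,0.8872)
member 1 (0-2): L=1.6580, (cx,cy)=(1.0000,0.0000)
member 2 (1-2): L=1.7832, (cx,cy)=(0.4711,-0.8821)
member 3 (1-3): L=1.6399, (cx,cy)=(0.9982,-0.0592)
member 4 (2-3): L=1.6774, (cx,cy)=(0.4751,0.8799)
member 5 (2-4): L=1.4610, (cx,cy)=(1.0000,0.0000)
member 6 (3-4): L=1.6185, (cx,cy)=(0.4103,-0.9120)
member 7 (3-5): L=1.4532, (cx,cy)=(0.9944,0.1060)
member 8 (4-5): L=1.8074, (cx,cy)=(0.4321,0.9018)
solve A·x = −loads:
  F[0-1] = -435.9769 N (compression)
  F[0-2] = -1503.0331 N (compression)
  F[1-2] = +466.7812 N (tension)
  F[1-3] = -421.7644 N (compression)
  F[2-3] = +470.5114 N (tension)
  F[2-4] = +197.4716 N (tension)
  F[3-4] = -481.3306 N (compression)
  F[3-5] = -0.0000 N (compression)
  F[4-5] = +0.0000 N (tension)
  Rx@0 = +1704.1800 N
  Ry@0 = +386.8020 N
  Ry@4 = +438.9580 N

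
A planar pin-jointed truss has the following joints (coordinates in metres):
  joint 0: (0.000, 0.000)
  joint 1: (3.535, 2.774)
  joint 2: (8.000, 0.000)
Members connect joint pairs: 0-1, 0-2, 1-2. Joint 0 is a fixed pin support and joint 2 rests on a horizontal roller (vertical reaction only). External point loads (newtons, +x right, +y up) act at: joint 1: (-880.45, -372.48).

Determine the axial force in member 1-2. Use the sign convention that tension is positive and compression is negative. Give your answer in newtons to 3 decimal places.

266.629

N=3 nodes, M=3 members, R=3 reactions → 2N=6, M+R=6
member 0 (0-1): L=4.4935, (cx,cy)=(0.7867,0.6173)
member 1 (0-2): L=8.0000, (cx,cy)=(1.0000,0.0000)
member 2 (1-2): L=5.2565, (cx,cy)=(0.8494,-0.5277)
solve A·x = −loads:
  F[0-1] = -831.2868 N (compression)
  F[0-2] = -226.4795 N (compression)
  F[1-2] = +266.6295 N (tension)
  Rx@0 = +880.4500 N
  Ry@0 = +513.1864 N
  Ry@2 = -140.7064 N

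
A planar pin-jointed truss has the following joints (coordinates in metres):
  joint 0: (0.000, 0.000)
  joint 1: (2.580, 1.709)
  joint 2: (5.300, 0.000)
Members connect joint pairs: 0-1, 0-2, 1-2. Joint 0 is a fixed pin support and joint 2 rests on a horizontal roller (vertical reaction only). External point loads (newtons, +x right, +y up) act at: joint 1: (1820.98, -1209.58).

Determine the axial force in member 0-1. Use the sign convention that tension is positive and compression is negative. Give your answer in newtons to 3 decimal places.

-60.817

N=3 nodes, M=3 members, R=3 reactions → 2N=6, M+R=6
member 0 (0-1): L=3.0947, (cx,cy)=(0.8337,0.5522)
member 1 (0-2): L=5.3000, (cx,cy)=(1.0000,0.0000)
member 2 (1-2): L=3.2123, (cx,cy)=(0.8467,-0.5320)
solve A·x = −loads:
  F[0-1] = -60.8171 N (compression)
  F[0-2] = +1871.6824 N (tension)
  F[1-2] = -2210.4656 N (compression)
  Rx@0 = -1820.9800 N
  Ry@0 = +33.5854 N
  Ry@2 = +1175.9946 N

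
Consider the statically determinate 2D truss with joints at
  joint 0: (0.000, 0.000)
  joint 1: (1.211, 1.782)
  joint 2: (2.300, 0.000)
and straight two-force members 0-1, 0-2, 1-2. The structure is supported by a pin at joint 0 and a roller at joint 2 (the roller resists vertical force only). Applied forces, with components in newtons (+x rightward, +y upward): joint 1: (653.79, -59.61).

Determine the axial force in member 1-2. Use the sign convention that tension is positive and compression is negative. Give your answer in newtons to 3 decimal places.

N=3 nodes, M=3 members, R=3 reactions → 2N=6, M+R=6
member 0 (0-1): L=2.1545, (cx,cy)=(0.5621,0.8271)
member 1 (0-2): L=2.3000, (cx,cy)=(1.0000,0.0000)
member 2 (1-2): L=2.0884, (cx,cy)=(0.5215,-0.8533)
solve A·x = −loads:
  F[0-1] = +578.3177 N (tension)
  F[0-2] = +328.7357 N (tension)
  F[1-2] = -630.4260 N (compression)
  Rx@0 = -653.7900 N
  Ry@0 = -478.3211 N
  Ry@2 = +537.9311 N

-630.426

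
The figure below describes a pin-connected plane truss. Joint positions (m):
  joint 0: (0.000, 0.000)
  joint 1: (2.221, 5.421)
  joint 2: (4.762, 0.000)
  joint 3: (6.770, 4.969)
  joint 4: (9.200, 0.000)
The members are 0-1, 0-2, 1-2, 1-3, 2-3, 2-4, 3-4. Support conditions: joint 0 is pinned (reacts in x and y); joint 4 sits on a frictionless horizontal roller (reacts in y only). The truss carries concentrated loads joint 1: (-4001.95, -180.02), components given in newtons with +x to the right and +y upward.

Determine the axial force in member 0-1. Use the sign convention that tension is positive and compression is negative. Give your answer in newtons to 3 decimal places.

-2695.921

N=5 nodes, M=7 members, R=3 reactions → 2N=10, M+R=10
member 0 (0-1): L=5.8583, (cx,cy)=(0.3791,0.9253)
member 1 (0-2): L=4.7620, (cx,cy)=(1.0000,0.0000)
member 2 (1-2): L=5.9870, (cx,cy)=(0.4244,-0.9055)
member 3 (1-3): L=4.5714, (cx,cy)=(0.9951,-0.0989)
member 4 (2-3): L=5.3594, (cx,cy)=(0.3747,0.9272)
member 5 (2-4): L=4.4380, (cx,cy)=(1.0000,0.0000)
member 6 (3-4): L=5.5314, (cx,cy)=(0.4393,-0.8983)
solve A·x = −loads:
  F[0-1] = -2695.9214 N (compression)
  F[0-2] = -2979.8777 N (compression)
  F[1-2] = +2338.2065 N (tension)
  F[1-3] = +1997.2807 N (tension)
  F[2-3] = -2283.4978 N (compression)
  F[2-4] = -1131.9361 N (compression)
  F[3-4] = +2576.5999 N (tension)
  Rx@0 = +4001.9500 N
  Ry@0 = +2494.6664 N
  Ry@4 = -2314.6464 N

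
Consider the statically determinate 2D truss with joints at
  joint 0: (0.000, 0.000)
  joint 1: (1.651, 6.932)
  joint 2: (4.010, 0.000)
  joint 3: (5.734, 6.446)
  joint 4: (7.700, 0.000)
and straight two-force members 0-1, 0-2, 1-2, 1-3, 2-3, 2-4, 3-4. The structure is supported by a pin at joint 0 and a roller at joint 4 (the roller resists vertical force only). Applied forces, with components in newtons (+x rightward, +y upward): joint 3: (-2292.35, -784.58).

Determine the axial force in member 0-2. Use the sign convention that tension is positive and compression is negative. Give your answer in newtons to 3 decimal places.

N=5 nodes, M=7 members, R=3 reactions → 2N=10, M+R=10
member 0 (0-1): L=7.1259, (cx,cy)=(0.2317,0.9728)
member 1 (0-2): L=4.0100, (cx,cy)=(1.0000,0.0000)
member 2 (1-2): L=7.3224, (cx,cy)=(0.3222,-0.9467)
member 3 (1-3): L=4.1118, (cx,cy)=(0.9930,-0.1182)
member 4 (2-3): L=6.6726, (cx,cy)=(0.2584,0.9660)
member 5 (2-4): L=3.6900, (cx,cy)=(1.0000,0.0000)
member 6 (3-4): L=6.7391, (cx,cy)=(0.2917,-0.9565)
solve A·x = −loads:
  F[0-1] = -2178.6283 N (compression)
  F[0-2] = -1787.5834 N (compression)
  F[1-2] = +2399.3610 N (tension)
  F[1-3] = -1286.7700 N (compression)
  F[2-3] = -2351.2738 N (compression)
  F[2-4] = -407.0977 N (compression)
  F[3-4] = +1395.4683 N (tension)
  Rx@0 = +2292.3500 N
  Ry@0 = +2119.3471 N
  Ry@4 = -1334.7671 N

-1787.583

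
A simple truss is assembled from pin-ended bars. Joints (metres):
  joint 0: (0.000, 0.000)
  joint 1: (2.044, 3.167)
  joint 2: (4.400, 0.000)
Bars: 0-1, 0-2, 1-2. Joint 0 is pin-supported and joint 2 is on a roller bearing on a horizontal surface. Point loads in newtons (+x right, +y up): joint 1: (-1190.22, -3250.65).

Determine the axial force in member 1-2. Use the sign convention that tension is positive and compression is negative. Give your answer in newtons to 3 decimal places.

N=3 nodes, M=3 members, R=3 reactions → 2N=6, M+R=6
member 0 (0-1): L=3.7693, (cx,cy)=(0.5423,0.8402)
member 1 (0-2): L=4.4000, (cx,cy)=(1.0000,0.0000)
member 2 (1-2): L=3.9472, (cx,cy)=(0.5969,-0.8023)
solve A·x = −loads:
  F[0-1] = -3091.2327 N (compression)
  F[0-2] = +486.0686 N (tension)
  F[1-2] = -814.3568 N (compression)
  Rx@0 = +1190.2200 N
  Ry@0 = +2597.2632 N
  Ry@2 = +653.3868 N

-814.357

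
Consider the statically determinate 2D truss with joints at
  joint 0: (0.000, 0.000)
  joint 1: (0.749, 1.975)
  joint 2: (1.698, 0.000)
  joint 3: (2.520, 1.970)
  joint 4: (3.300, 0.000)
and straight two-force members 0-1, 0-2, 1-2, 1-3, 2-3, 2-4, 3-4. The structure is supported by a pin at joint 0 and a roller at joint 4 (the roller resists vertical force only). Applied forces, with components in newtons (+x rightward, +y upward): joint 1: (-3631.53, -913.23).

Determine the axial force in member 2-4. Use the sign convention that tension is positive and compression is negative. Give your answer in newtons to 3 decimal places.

N=5 nodes, M=7 members, R=3 reactions → 2N=10, M+R=10
member 0 (0-1): L=2.1123, (cx,cy)=(0.3546,0.9350)
member 1 (0-2): L=1.6980, (cx,cy)=(1.0000,0.0000)
member 2 (1-2): L=2.1912, (cx,cy)=(0.4331,-0.9013)
member 3 (1-3): L=1.7710, (cx,cy)=(1.0000,-0.0028)
member 4 (2-3): L=2.1346, (cx,cy)=(0.3851,0.9229)
member 5 (2-4): L=1.6020, (cx,cy)=(1.0000,0.0000)
member 6 (3-4): L=2.1188, (cx,cy)=(0.3681,-0.9298)
solve A·x = −loads:
  F[0-1] = -3079.4771 N (compression)
  F[0-2] = -2539.5562 N (compression)
  F[1-2] = +2176.3382 N (tension)
  F[1-3] = +1596.9862 N (tension)
  F[2-3] = -2125.5478 N (compression)
  F[2-4] = -778.4717 N (compression)
  F[3-4] = +2114.6454 N (tension)
  Rx@0 = +3631.5300 N
  Ry@0 = +2879.3701 N
  Ry@4 = -1966.1401 N

-778.472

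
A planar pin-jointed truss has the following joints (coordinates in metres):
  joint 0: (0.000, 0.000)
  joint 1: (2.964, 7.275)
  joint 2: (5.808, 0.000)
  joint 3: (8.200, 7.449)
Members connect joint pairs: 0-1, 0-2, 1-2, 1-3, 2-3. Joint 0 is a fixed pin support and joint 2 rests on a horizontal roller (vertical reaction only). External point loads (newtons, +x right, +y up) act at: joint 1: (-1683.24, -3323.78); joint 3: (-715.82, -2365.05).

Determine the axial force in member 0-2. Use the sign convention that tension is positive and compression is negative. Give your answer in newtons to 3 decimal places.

-899.751

N=4 nodes, M=5 members, R=3 reactions → 2N=8, M+R=8
member 0 (0-1): L=7.8556, (cx,cy)=(0.3773,0.9261)
member 1 (0-2): L=5.8080, (cx,cy)=(1.0000,0.0000)
member 2 (1-2): L=7.8111, (cx,cy)=(0.3641,-0.9314)
member 3 (1-3): L=5.2389, (cx,cy)=(0.9994,0.0332)
member 4 (2-3): L=7.8236, (cx,cy)=(0.3057,0.9521)
solve A·x = −loads:
  F[0-1] = -3973.6893 N (compression)
  F[0-2] = -899.7512 N (compression)
  F[1-2] = +384.0285 N (tension)
  F[1-3] = +44.1326 N (tension)
  F[2-3] = -2485.5357 N (compression)
  Rx@0 = +2399.0600 N
  Ry@0 = +3679.9836 N
  Ry@2 = +2008.8464 N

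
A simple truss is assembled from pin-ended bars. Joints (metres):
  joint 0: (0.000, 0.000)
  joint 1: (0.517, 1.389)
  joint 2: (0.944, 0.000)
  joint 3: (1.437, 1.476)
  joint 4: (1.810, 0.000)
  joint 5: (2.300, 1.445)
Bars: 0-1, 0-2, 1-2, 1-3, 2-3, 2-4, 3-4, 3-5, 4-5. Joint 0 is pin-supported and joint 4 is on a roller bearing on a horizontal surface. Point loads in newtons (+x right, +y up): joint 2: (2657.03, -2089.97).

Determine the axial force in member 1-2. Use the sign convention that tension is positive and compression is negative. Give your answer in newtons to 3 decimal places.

N=6 nodes, M=9 members, R=3 reactions → 2N=12, M+R=12
member 0 (0-1): L=1.4821, (cx,cy)=(0.3488,0.9372)
member 1 (0-2): L=0.9440, (cx,cy)=(1.0000,0.0000)
member 2 (1-2): L=1.4532, (cx,cy)=(0.2938,-0.9559)
member 3 (1-3): L=0.9241, (cx,cy)=(0.9956,0.0941)
member 4 (2-3): L=1.5562, (cx,cy)=(0.3168,0.9485)
member 5 (2-4): L=0.8660, (cx,cy)=(1.0000,0.0000)
member 6 (3-4): L=1.5224, (cx,cy)=(0.2450,-0.9695)
member 7 (3-5): L=0.8636, (cx,cy)=(0.9994,-0.0359)
member 8 (4-5): L=1.5258, (cx,cy)=(0.3211,0.9470)
solve A·x = −loads:
  F[0-1] = -1066.9734 N (compression)
  F[0-2] = +3029.2225 N (tension)
  F[1-2] = +980.8012 N (tension)
  F[1-3] = -663.3414 N (compression)
  F[2-3] = +1215.0550 N (tension)
  F[2-4] = +275.4584 N (tension)
  F[3-4] = -1124.2844 N (compression)
  F[3-5] = +0.0000 N (tension)
  F[4-5] = -0.0000 N (compression)
  Rx@0 = -2657.0300 N
  Ry@0 = +999.9525 N
  Ry@4 = +1090.0175 N

980.801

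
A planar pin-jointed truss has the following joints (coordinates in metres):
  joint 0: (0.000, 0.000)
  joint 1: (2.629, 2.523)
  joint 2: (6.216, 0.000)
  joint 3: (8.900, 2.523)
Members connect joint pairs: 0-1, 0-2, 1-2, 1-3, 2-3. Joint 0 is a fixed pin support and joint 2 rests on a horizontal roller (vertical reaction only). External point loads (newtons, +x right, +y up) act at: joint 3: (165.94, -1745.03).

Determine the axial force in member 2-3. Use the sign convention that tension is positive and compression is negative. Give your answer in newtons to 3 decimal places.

N=4 nodes, M=5 members, R=3 reactions → 2N=8, M+R=8
member 0 (0-1): L=3.6438, (cx,cy)=(0.7215,0.6924)
member 1 (0-2): L=6.2160, (cx,cy)=(1.0000,0.0000)
member 2 (1-2): L=4.3854, (cx,cy)=(0.8179,-0.5753)
member 3 (1-3): L=6.2710, (cx,cy)=(1.0000,0.0000)
member 4 (2-3): L=3.6837, (cx,cy)=(0.7286,0.6849)
solve A·x = −loads:
  F[0-1] = +1185.4761 N (tension)
  F[0-2] = -689.3839 N (compression)
  F[1-2] = -1426.7681 N (compression)
  F[1-3] = +2022.3255 N (tension)
  F[2-3] = -2547.8023 N (compression)
  Rx@0 = -165.9400 N
  Ry@0 = -820.8377 N
  Ry@2 = +2565.8677 N

-2547.802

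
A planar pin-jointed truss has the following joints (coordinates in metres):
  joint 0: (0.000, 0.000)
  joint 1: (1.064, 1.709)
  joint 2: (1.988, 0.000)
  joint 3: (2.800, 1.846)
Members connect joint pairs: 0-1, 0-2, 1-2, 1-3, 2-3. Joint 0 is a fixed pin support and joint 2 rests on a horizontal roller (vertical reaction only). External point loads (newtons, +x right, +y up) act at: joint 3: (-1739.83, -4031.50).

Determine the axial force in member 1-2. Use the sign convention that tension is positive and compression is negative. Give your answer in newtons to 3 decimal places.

N=4 nodes, M=5 members, R=3 reactions → 2N=8, M+R=8
member 0 (0-1): L=2.0132, (cx,cy)=(0.5285,0.8489)
member 1 (0-2): L=1.9880, (cx,cy)=(1.0000,0.0000)
member 2 (1-2): L=1.9428, (cx,cy)=(0.4756,-0.8797)
member 3 (1-3): L=1.7414, (cx,cy)=(0.9969,0.0787)
member 4 (2-3): L=2.0167, (cx,cy)=(0.4026,0.9154)
solve A·x = −loads:
  F[0-1] = +36.6497 N (tension)
  F[0-2] = -1759.2003 N (compression)
  F[1-2] = -32.2549 N (compression)
  F[1-3] = +34.8187 N (tension)
  F[2-3] = -4407.2760 N (compression)
  Rx@0 = +1739.8300 N
  Ry@0 = -31.1126 N
  Ry@2 = +4062.6126 N

-32.255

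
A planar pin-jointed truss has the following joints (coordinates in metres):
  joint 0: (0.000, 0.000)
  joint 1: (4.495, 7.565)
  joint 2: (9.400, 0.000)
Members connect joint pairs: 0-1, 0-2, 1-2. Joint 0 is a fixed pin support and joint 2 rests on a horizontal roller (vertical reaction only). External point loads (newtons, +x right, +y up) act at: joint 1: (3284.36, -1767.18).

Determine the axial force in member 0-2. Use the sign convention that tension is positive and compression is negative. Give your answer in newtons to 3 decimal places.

2261.721

N=3 nodes, M=3 members, R=3 reactions → 2N=6, M+R=6
member 0 (0-1): L=8.7997, (cx,cy)=(0.5108,0.8597)
member 1 (0-2): L=9.4000, (cx,cy)=(1.0000,0.0000)
member 2 (1-2): L=9.0160, (cx,cy)=(0.5440,-0.8391)
solve A·x = −loads:
  F[0-1] = +2001.9768 N (tension)
  F[0-2] = +2261.7214 N (tension)
  F[1-2] = -4157.3250 N (compression)
  Rx@0 = -3284.3600 N
  Ry@0 = -1721.0814 N
  Ry@2 = +3488.2614 N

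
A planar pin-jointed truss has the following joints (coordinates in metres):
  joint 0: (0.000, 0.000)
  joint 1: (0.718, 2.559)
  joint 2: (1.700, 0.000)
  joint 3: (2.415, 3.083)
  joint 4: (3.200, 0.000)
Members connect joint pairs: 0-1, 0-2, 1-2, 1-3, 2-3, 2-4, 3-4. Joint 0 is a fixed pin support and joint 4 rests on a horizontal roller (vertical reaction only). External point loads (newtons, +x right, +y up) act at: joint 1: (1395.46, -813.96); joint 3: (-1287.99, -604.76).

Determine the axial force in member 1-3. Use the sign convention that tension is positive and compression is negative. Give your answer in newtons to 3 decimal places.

N=5 nodes, M=7 members, R=3 reactions → 2N=10, M+R=10
member 0 (0-1): L=2.6578, (cx,cy)=(0.2701,0.9628)
member 1 (0-2): L=1.7000, (cx,cy)=(1.0000,0.0000)
member 2 (1-2): L=2.7409, (cx,cy)=(0.3583,-0.9336)
member 3 (1-3): L=1.7761, (cx,cy)=(0.9555,0.2950)
member 4 (2-3): L=3.1648, (cx,cy)=(0.2259,0.9741)
member 5 (2-4): L=1.5000, (cx,cy)=(1.0000,0.0000)
member 6 (3-4): L=3.1814, (cx,cy)=(0.2467,-0.9691)
solve A·x = −loads:
  F[0-1] = -939.5832 N (compression)
  F[0-2] = +361.2949 N (tension)
  F[1-2] = -400.8425 N (compression)
  F[1-3] = -1575.8206 N (compression)
  F[2-3] = +384.1661 N (tension)
  F[2-4] = +130.8939 N (tension)
  F[3-4] = -530.4737 N (compression)
  Rx@0 = -107.4700 N
  Ry@0 = +904.6489 N
  Ry@4 = +514.0711 N

-1575.821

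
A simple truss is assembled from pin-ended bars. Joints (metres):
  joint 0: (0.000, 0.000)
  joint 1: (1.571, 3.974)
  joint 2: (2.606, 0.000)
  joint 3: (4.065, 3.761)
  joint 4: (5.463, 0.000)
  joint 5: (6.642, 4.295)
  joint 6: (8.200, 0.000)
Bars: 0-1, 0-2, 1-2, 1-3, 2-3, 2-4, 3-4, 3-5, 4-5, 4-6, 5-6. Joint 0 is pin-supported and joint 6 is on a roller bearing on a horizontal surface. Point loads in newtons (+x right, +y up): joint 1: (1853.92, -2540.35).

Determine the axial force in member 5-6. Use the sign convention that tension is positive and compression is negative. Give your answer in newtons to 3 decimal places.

-1473.485

N=7 nodes, M=11 members, R=3 reactions → 2N=14, M+R=14
member 0 (0-1): L=4.2733, (cx,cy)=(0.3676,0.9300)
member 1 (0-2): L=2.6060, (cx,cy)=(1.0000,0.0000)
member 2 (1-2): L=4.1066, (cx,cy)=(0.2520,-0.9677)
member 3 (1-3): L=2.5031, (cx,cy)=(0.9964,-0.0851)
member 4 (2-3): L=4.0341, (cx,cy)=(0.3617,0.9323)
member 5 (2-4): L=2.8570, (cx,cy)=(1.0000,0.0000)
member 6 (3-4): L=4.0124, (cx,cy)=(0.3484,-0.9373)
member 7 (3-5): L=2.6317, (cx,cy)=(0.9792,0.2029)
member 8 (4-5): L=4.4539, (cx,cy)=(0.2647,0.9643)
member 9 (4-6): L=2.7370, (cx,cy)=(1.0000,0.0000)
member 10 (5-6): L=4.5688, (cx,cy)=(0.3410,-0.9401)
solve A·x = −loads:
  F[0-1] = -1242.1725 N (compression)
  F[0-2] = +2310.5865 N (tension)
  F[1-2] = -1255.3795 N (compression)
  F[1-3] = -2001.4462 N (compression)
  F[2-3] = +1303.0619 N (tension)
  F[2-4] = +1522.9101 N (tension)
  F[3-4] = -1684.6729 N (compression)
  F[3-5] = -955.8227 N (compression)
  F[4-5] = +1637.5251 N (tension)
  F[4-6] = +502.4656 N (tension)
  F[5-6] = -1473.4853 N (compression)
  Rx@0 = -1853.9200 N
  Ry@0 = +1155.1832 N
  Ry@6 = +1385.1668 N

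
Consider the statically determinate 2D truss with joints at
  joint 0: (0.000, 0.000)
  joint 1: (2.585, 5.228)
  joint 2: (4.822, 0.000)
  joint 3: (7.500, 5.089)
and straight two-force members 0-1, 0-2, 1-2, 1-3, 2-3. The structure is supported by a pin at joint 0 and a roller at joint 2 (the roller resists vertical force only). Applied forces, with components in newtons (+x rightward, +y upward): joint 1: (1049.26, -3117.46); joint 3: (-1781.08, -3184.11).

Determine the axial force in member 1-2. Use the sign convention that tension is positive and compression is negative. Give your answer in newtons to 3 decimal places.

-2930.858

N=4 nodes, M=5 members, R=3 reactions → 2N=8, M+R=8
member 0 (0-1): L=5.8322, (cx,cy)=(0.4432,0.8964)
member 1 (0-2): L=4.8220, (cx,cy)=(1.0000,0.0000)
member 2 (1-2): L=5.6865, (cx,cy)=(0.3934,-0.9194)
member 3 (1-3): L=4.9170, (cx,cy)=(0.9996,-0.0283)
member 4 (2-3): L=5.7506, (cx,cy)=(0.4657,0.8849)
solve A·x = −loads:
  F[0-1] = -468.5038 N (compression)
  F[0-2] = -524.1645 N (compression)
  F[1-2] = -2930.8585 N (compression)
  F[1-3] = -103.9906 N (compression)
  F[2-3] = -3601.3962 N (compression)
  Rx@0 = +731.8200 N
  Ry@0 = +419.9702 N
  Ry@2 = +5881.5998 N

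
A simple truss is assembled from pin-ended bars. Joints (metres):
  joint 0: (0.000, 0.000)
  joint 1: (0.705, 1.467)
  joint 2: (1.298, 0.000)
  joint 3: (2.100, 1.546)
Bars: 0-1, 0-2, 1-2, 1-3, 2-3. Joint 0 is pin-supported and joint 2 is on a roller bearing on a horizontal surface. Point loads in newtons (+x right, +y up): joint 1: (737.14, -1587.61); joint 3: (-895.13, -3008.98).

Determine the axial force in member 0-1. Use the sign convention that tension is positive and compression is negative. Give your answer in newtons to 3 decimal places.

999.442

N=4 nodes, M=5 members, R=3 reactions → 2N=8, M+R=8
member 0 (0-1): L=1.6276, (cx,cy)=(0.4332,0.9013)
member 1 (0-2): L=1.2980, (cx,cy)=(1.0000,0.0000)
member 2 (1-2): L=1.5823, (cx,cy)=(0.3748,-0.9271)
member 3 (1-3): L=1.3972, (cx,cy)=(0.9984,0.0565)
member 4 (2-3): L=1.7416, (cx,cy)=(0.4605,0.8877)
solve A·x = −loads:
  F[0-1] = +999.4420 N (tension)
  F[0-2] = -590.8988 N (compression)
  F[1-2] = -2642.1435 N (compression)
  F[1-3] = +687.0535 N (tension)
  F[2-3] = -3433.5219 N (compression)
  Rx@0 = +157.9900 N
  Ry@0 = -900.8187 N
  Ry@2 = +5497.4087 N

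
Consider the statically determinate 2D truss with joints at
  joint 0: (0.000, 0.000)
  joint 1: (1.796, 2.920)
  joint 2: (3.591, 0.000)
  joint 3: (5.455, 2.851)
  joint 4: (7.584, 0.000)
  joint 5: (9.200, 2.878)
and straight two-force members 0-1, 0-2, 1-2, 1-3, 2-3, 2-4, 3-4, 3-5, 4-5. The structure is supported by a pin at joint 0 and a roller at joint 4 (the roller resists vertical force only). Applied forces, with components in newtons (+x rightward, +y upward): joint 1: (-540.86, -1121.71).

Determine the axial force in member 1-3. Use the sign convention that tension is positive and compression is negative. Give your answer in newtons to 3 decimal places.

N=6 nodes, M=9 members, R=3 reactions → 2N=12, M+R=12
member 0 (0-1): L=3.4281, (cx,cy)=(0.5239,0.8518)
member 1 (0-2): L=3.5910, (cx,cy)=(1.0000,0.0000)
member 2 (1-2): L=3.4276, (cx,cy)=(0.5237,-0.8519)
member 3 (1-3): L=3.6597, (cx,cy)=(0.9998,-0.0189)
member 4 (2-3): L=3.4063, (cx,cy)=(0.5472,0.8370)
member 5 (2-4): L=3.9930, (cx,cy)=(1.0000,0.0000)
member 6 (3-4): L=3.5582, (cx,cy)=(0.5983,-0.8012)
member 7 (3-5): L=3.7451, (cx,cy)=(1.0000,0.0072)
member 8 (4-5): L=3.3007, (cx,cy)=(0.4896,0.8719)
solve A·x = −loads:
  F[0-1] = -1249.5215 N (compression)
  F[0-2] = +113.7669 N (tension)
  F[1-2] = -65.6140 N (compression)
  F[1-3] = -79.4196 N (compression)
  F[2-3] = +66.7839 N (tension)
  F[2-4] = +42.8597 N (tension)
  F[3-4] = -71.6316 N (compression)
  F[3-5] = -0.0000 N (compression)
  F[4-5] = +0.0000 N (tension)
  Rx@0 = +540.8600 N
  Ry@0 = +1064.3155 N
  Ry@4 = +57.3945 N

-79.420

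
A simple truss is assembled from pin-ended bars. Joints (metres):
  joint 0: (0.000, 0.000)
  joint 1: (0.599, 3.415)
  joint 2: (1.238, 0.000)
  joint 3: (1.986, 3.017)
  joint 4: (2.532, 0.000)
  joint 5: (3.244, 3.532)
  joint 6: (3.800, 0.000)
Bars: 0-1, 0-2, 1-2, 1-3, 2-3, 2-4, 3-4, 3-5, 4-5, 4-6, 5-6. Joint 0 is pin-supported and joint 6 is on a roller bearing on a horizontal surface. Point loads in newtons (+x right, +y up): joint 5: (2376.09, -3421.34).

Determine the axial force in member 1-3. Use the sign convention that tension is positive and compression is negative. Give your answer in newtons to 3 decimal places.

680.686

N=7 nodes, M=11 members, R=3 reactions → 2N=14, M+R=14
member 0 (0-1): L=3.4671, (cx,cy)=(0.1728,0.9850)
member 1 (0-2): L=1.2380, (cx,cy)=(1.0000,0.0000)
member 2 (1-2): L=3.4743, (cx,cy)=(0.1839,-0.9829)
member 3 (1-3): L=1.4430, (cx,cy)=(0.9612,-0.2758)
member 4 (2-3): L=3.1083, (cx,cy)=(0.2406,0.9706)
member 5 (2-4): L=1.2940, (cx,cy)=(1.0000,0.0000)
member 6 (3-4): L=3.0660, (cx,cy)=(0.1781,-0.9840)
member 7 (3-5): L=1.3593, (cx,cy)=(0.9255,0.3789)
member 8 (4-5): L=3.6030, (cx,cy)=(0.1976,0.9803)
member 9 (4-6): L=1.2680, (cx,cy)=(1.0000,0.0000)
member 10 (5-6): L=3.5755, (cx,cy)=(0.1555,-0.9878)
solve A·x = −loads:
  F[0-1] = +1733.9910 N (tension)
  F[0-2] = +2076.5168 N (tension)
  F[1-2] = -1928.5635 N (compression)
  F[1-3] = +680.6856 N (tension)
  F[2-3] = +1953.0563 N (tension)
  F[2-4] = +1251.8198 N (tension)
  F[3-4] = -1180.4723 N (compression)
  F[3-5] = +1441.9863 N (tension)
  F[4-5] = +1184.9701 N (tension)
  F[4-6] = +807.4368 N (tension)
  F[5-6] = -5192.4207 N (compression)
  Rx@0 = -2376.0900 N
  Ry@0 = -1707.9171 N
  Ry@6 = +5129.2571 N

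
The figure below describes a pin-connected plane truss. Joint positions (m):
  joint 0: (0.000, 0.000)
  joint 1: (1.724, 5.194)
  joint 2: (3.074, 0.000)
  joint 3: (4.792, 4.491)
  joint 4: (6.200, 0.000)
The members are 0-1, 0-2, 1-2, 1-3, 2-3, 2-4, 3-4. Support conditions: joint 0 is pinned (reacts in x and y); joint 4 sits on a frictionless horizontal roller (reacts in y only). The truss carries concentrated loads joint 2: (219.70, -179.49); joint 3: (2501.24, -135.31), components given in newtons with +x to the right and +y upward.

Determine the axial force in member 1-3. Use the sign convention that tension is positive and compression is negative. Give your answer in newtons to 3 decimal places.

1091.470

N=5 nodes, M=7 members, R=3 reactions → 2N=10, M+R=10
member 0 (0-1): L=5.4726, (cx,cy)=(0.3150,0.9491)
member 1 (0-2): L=3.0740, (cx,cy)=(1.0000,0.0000)
member 2 (1-2): L=5.3666, (cx,cy)=(0.2516,-0.9678)
member 3 (1-3): L=3.1475, (cx,cy)=(0.9747,-0.2234)
member 4 (2-3): L=4.8084, (cx,cy)=(0.3573,0.9340)
member 5 (2-4): L=3.1260, (cx,cy)=(1.0000,0.0000)
member 6 (3-4): L=4.7065, (cx,cy)=(0.2992,-0.9542)
solve A·x = −loads:
  F[0-1] = +1781.2524 N (tension)
  F[0-2] = +2159.8072 N (tension)
  F[1-2] = -1998.6104 N (compression)
  F[1-3] = +1091.4700 N (tension)
  F[2-3] = +2263.2192 N (tension)
  F[2-4] = +628.7120 N (tension)
  F[3-4] = -2101.6051 N (compression)
  Rx@0 = -2720.9400 N
  Ry@0 = -1690.5591 N
  Ry@4 = +2005.3591 N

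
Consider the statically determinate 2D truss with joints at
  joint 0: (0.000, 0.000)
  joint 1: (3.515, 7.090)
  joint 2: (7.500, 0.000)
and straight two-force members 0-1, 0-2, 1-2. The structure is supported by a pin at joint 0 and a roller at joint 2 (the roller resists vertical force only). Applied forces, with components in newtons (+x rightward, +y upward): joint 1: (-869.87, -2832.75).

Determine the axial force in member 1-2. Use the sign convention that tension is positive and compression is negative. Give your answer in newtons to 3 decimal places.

N=3 nodes, M=3 members, R=3 reactions → 2N=6, M+R=6
member 0 (0-1): L=7.9135, (cx,cy)=(0.4442,0.8959)
member 1 (0-2): L=7.5000, (cx,cy)=(1.0000,0.0000)
member 2 (1-2): L=8.1332, (cx,cy)=(0.4900,-0.8717)
solve A·x = −loads:
  F[0-1] = -2597.7807 N (compression)
  F[0-2] = +284.0076 N (tension)
  F[1-2] = -579.6437 N (compression)
  Rx@0 = +869.8700 N
  Ry@0 = +2327.4516 N
  Ry@2 = +505.2984 N

-579.644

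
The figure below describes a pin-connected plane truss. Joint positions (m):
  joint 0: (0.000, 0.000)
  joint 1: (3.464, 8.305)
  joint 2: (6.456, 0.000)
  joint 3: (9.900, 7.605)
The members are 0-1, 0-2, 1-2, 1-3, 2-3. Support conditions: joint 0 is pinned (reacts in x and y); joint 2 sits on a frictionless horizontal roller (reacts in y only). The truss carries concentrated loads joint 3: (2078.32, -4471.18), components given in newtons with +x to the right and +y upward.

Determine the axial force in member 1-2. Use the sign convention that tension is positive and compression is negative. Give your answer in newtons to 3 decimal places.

-5589.570

N=4 nodes, M=5 members, R=3 reactions → 2N=8, M+R=8
member 0 (0-1): L=8.9985, (cx,cy)=(0.3850,0.9229)
member 1 (0-2): L=6.4560, (cx,cy)=(1.0000,0.0000)
member 2 (1-2): L=8.8275, (cx,cy)=(0.3389,-0.9408)
member 3 (1-3): L=6.4740, (cx,cy)=(0.9941,-0.1081)
member 4 (2-3): L=8.3485, (cx,cy)=(0.4125,0.9109)
solve A·x = −loads:
  F[0-1] = +5236.9752 N (tension)
  F[0-2] = +62.3219 N (tension)
  F[1-2] = -5589.5698 N (compression)
  F[1-3] = +3933.5890 N (tension)
  F[2-3] = -4441.3911 N (compression)
  Rx@0 = -2078.3200 N
  Ry@0 = -4833.3903 N
  Ry@2 = +9304.5703 N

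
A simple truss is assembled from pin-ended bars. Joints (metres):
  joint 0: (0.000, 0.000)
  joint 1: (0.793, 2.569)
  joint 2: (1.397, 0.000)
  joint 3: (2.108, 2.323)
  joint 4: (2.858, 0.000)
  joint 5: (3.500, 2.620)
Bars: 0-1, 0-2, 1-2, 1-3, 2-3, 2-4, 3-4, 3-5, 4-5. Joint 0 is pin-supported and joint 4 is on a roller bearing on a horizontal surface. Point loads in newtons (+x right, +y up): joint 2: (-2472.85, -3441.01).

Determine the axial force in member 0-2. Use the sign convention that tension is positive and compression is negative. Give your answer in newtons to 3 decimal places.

N=6 nodes, M=9 members, R=3 reactions → 2N=12, M+R=12
member 0 (0-1): L=2.6886, (cx,cy)=(0.2949,0.9555)
member 1 (0-2): L=1.3970, (cx,cy)=(1.0000,0.0000)
member 2 (1-2): L=2.6390, (cx,cy)=(0.2289,-0.9735)
member 3 (1-3): L=1.3378, (cx,cy)=(0.9829,-0.1839)
member 4 (2-3): L=2.4294, (cx,cy)=(0.2927,0.9562)
member 5 (2-4): L=1.4610, (cx,cy)=(1.0000,0.0000)
member 6 (3-4): L=2.4411, (cx,cy)=(0.3072,-0.9516)
member 7 (3-5): L=1.4233, (cx,cy)=(0.9780,0.2087)
member 8 (4-5): L=2.6975, (cx,cy)=(0.2380,0.9713)
solve A·x = −loads:
  F[0-1] = -1840.9298 N (compression)
  F[0-2] = -1929.8710 N (compression)
  F[1-2] = +1999.2756 N (tension)
  F[1-3] = -1017.9111 N (compression)
  F[2-3] = +1563.2497 N (tension)
  F[2-4] = +543.0404 N (tension)
  F[3-4] = -1767.4672 N (compression)
  F[3-5] = +0.0000 N (tension)
  F[4-5] = -0.0000 N (compression)
  Rx@0 = +2472.8500 N
  Ry@0 = +1759.0328 N
  Ry@4 = +1681.9772 N

-1929.871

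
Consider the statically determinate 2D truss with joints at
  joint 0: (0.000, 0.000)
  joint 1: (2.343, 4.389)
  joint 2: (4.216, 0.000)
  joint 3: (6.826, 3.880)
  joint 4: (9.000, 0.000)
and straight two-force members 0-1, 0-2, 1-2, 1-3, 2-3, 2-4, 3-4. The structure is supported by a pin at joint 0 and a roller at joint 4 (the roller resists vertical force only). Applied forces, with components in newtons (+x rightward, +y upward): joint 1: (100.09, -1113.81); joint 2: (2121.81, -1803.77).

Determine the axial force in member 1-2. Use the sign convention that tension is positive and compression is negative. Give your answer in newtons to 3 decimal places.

841.520

N=5 nodes, M=7 members, R=3 reactions → 2N=10, M+R=10
member 0 (0-1): L=4.9752, (cx,cy)=(0.4709,0.8822)
member 1 (0-2): L=4.2160, (cx,cy)=(1.0000,0.0000)
member 2 (1-2): L=4.7719, (cx,cy)=(0.3925,-0.9198)
member 3 (1-3): L=4.5118, (cx,cy)=(0.9936,-0.1128)
member 4 (2-3): L=4.6762, (cx,cy)=(0.5581,0.8297)
member 5 (2-4): L=4.7840, (cx,cy)=(1.0000,0.0000)
member 6 (3-4): L=4.4475, (cx,cy)=(0.4888,-0.8724)
solve A·x = −loads:
  F[0-1] = -1965.4295 N (compression)
  F[0-2] = +3147.4846 N (tension)
  F[1-2] = +841.5200 N (tension)
  F[1-3] = -1364.6855 N (compression)
  F[2-3] = +1241.0888 N (tension)
  F[2-4] = +663.2596 N (tension)
  F[3-4] = -1356.8899 N (compression)
  Rx@0 = -2221.9000 N
  Ry@0 = +1733.8415 N
  Ry@4 = +1183.7385 N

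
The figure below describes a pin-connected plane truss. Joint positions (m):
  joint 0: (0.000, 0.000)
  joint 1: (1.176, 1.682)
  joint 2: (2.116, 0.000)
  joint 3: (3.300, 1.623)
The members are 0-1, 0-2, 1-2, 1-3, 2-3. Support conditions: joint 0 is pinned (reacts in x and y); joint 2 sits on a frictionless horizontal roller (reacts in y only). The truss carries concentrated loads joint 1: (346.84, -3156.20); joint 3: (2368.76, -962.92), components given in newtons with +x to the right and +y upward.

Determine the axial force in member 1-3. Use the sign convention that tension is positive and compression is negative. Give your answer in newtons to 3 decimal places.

3011.384

N=4 nodes, M=5 members, R=3 reactions → 2N=8, M+R=8
member 0 (0-1): L=2.0523, (cx,cy)=(0.5730,0.8196)
member 1 (0-2): L=2.1160, (cx,cy)=(1.0000,0.0000)
member 2 (1-2): L=1.9268, (cx,cy)=(0.4878,-0.8729)
member 3 (1-3): L=2.1248, (cx,cy)=(0.9996,-0.0278)
member 4 (2-3): L=2.0090, (cx,cy)=(0.5894,0.8079)
solve A·x = −loads:
  F[0-1] = +1499.9382 N (tension)
  F[0-2] = +1856.1288 N (tension)
  F[1-2] = -5119.6460 N (compression)
  F[1-3] = +3011.3841 N (tension)
  F[2-3] = -1088.4153 N (compression)
  Rx@0 = -2715.6000 N
  Ry@0 = -1229.2777 N
  Ry@2 = +5348.3977 N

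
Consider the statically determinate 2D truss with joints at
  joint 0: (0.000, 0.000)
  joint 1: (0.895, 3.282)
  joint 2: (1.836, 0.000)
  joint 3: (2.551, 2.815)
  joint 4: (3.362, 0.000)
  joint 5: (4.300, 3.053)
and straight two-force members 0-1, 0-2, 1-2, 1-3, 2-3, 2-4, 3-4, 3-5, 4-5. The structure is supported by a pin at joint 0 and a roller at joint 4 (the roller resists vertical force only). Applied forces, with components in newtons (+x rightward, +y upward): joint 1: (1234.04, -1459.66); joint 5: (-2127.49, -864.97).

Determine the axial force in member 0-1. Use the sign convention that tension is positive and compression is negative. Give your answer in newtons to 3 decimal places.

-1613.890

N=6 nodes, M=9 members, R=3 reactions → 2N=12, M+R=12
member 0 (0-1): L=3.4018, (cx,cy)=(0.2631,0.9648)
member 1 (0-2): L=1.8360, (cx,cy)=(1.0000,0.0000)
member 2 (1-2): L=3.4142, (cx,cy)=(0.2756,-0.9613)
member 3 (1-3): L=1.7206, (cx,cy)=(0.9625,-0.2714)
member 4 (2-3): L=2.9044, (cx,cy)=(0.2462,0.9692)
member 5 (2-4): L=1.5260, (cx,cy)=(1.0000,0.0000)
member 6 (3-4): L=2.9295, (cx,cy)=(0.2768,-0.9609)
member 7 (3-5): L=1.7651, (cx,cy)=(0.9909,0.1348)
member 8 (4-5): L=3.1938, (cx,cy)=(0.2937,0.9559)
solve A·x = −loads:
  F[0-1] = -1613.8900 N (compression)
  F[0-2] = -468.8476 N (compression)
  F[1-2] = +639.6033 N (tension)
  F[1-3] = -1906.4910 N (compression)
  F[2-3] = -634.3538 N (compression)
  F[2-4] = -136.4012 N (compression)
  F[3-4] = -173.8147 N (compression)
  F[3-5] = -1960.8767 N (compression)
  F[4-5] = -628.2817 N (compression)
  Rx@0 = +893.4500 N
  Ry@0 = +1557.0336 N
  Ry@4 = +767.5964 N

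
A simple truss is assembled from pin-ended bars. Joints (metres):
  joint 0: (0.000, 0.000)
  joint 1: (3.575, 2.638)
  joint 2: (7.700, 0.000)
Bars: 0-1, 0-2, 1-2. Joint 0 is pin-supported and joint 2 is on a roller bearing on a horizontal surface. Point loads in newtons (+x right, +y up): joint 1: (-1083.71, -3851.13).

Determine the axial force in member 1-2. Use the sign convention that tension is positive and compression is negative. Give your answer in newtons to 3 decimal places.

-2629.628

N=3 nodes, M=3 members, R=3 reactions → 2N=6, M+R=6
member 0 (0-1): L=4.4429, (cx,cy)=(0.8046,0.5938)
member 1 (0-2): L=7.7000, (cx,cy)=(1.0000,0.0000)
member 2 (1-2): L=4.8964, (cx,cy)=(0.8425,-0.5388)
solve A·x = −loads:
  F[0-1] = -4099.9994 N (compression)
  F[0-2] = +2215.3477 N (tension)
  F[1-2] = -2629.6276 N (compression)
  Rx@0 = +1083.7100 N
  Ry@0 = +2434.3816 N
  Ry@2 = +1416.7484 N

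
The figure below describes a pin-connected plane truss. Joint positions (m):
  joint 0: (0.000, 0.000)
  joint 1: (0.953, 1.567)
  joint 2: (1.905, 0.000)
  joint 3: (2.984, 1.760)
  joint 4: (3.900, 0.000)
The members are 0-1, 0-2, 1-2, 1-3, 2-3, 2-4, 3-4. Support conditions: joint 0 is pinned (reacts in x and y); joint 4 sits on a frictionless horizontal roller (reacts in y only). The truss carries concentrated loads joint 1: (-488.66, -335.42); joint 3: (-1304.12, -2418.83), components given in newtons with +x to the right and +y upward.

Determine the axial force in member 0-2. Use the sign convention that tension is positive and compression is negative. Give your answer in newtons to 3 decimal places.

N=5 nodes, M=7 members, R=3 reactions → 2N=10, M+R=10
member 0 (0-1): L=1.8340, (cx,cy)=(0.5196,0.8544)
member 1 (0-2): L=1.9050, (cx,cy)=(1.0000,0.0000)
member 2 (1-2): L=1.8335, (cx,cy)=(0.5192,-0.8546)
member 3 (1-3): L=2.0401, (cx,cy)=(0.9955,0.0946)
member 4 (2-3): L=2.0644, (cx,cy)=(0.5227,0.8525)
member 5 (2-4): L=1.9950, (cx,cy)=(1.0000,0.0000)
member 6 (3-4): L=1.9841, (cx,cy)=(0.4617,-0.8871)
solve A·x = −loads:
  F[0-1] = -1880.1988 N (compression)
  F[0-2] = -815.7944 N (compression)
  F[1-2] = +1354.6917 N (tension)
  F[1-3] = -1197.0773 N (compression)
  F[2-3] = -1358.0318 N (compression)
  F[2-4] = +597.3834 N (tension)
  F[3-4] = -1293.9617 N (compression)
  Rx@0 = +1792.7800 N
  Ry@0 = +1606.4391 N
  Ry@4 = +1147.8109 N

-815.794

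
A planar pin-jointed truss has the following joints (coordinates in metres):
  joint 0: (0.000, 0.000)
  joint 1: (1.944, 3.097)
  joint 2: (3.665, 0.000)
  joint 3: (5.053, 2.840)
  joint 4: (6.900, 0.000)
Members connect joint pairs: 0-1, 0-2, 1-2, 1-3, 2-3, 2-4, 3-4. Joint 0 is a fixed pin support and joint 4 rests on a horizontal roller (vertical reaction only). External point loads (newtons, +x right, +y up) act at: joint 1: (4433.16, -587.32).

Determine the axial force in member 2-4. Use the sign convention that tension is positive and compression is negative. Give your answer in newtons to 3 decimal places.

N=5 nodes, M=7 members, R=3 reactions → 2N=10, M+R=10
member 0 (0-1): L=3.6566, (cx,cy)=(0.5316,0.8470)
member 1 (0-2): L=3.6650, (cx,cy)=(1.0000,0.0000)
member 2 (1-2): L=3.5431, (cx,cy)=(0.4857,-0.8741)
member 3 (1-3): L=3.1196, (cx,cy)=(0.9966,-0.0824)
member 4 (2-3): L=3.1610, (cx,cy)=(0.4391,0.8984)
member 5 (2-4): L=3.2350, (cx,cy)=(1.0000,0.0000)
member 6 (3-4): L=3.3878, (cx,cy)=(0.5452,-0.8383)
solve A·x = −loads:
  F[0-1] = +1851.2322 N (tension)
  F[0-2] = +3448.9617 N (tension)
  F[1-2] = -2242.5180 N (compression)
  F[1-3] = -2367.7321 N (compression)
  F[2-3] = +2181.7755 N (tension)
  F[2-4] = +1401.6734 N (tension)
  F[3-4] = -2570.9540 N (compression)
  Rx@0 = -4433.1600 N
  Ry@0 = -1567.9331 N
  Ry@4 = +2155.2531 N

1401.673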